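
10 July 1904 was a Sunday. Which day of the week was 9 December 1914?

Wednesday

From July 10, 1904 to July 10, 1914: 10 years, of which 2 contain a Feb 29 — 8×365 + 2×366 = 3652 days.
July 1914: 31 − 10 = 21 days remain.
Then August (31), September (30), October (31), November (30): 31 + 30 + 31 + 30 = 122 days.
December 1–9, 1914: 9 days.
Residual: 152 days.
Total: 3804 days.
3804 mod 7 = 3, so 3 days after Sunday is Wednesday.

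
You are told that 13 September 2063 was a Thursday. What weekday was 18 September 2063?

Within September 2063: 18 − 13 = 5 days.
5 mod 7 = 5, so 5 days after Thursday is Tuesday.

Tuesday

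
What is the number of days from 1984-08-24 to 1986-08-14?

August 1984: 31 − 24 = 7 days remain.
Then 23 full months totalling 699 days.
August 1–14, 1986: 14 days.
Total: 7 + 699 + 14 = 720 days.

720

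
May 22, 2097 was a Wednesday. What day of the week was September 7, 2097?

Saturday

May 2097: 31 − 22 = 9 days remain.
Then June (30), July (31), August (31): 30 + 31 + 31 = 92 days.
September 1–7, 2097: 7 days.
Total: 9 + 92 + 7 = 108 days.
108 mod 7 = 3, so 3 days after Wednesday is Saturday.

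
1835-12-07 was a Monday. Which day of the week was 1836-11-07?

Monday

December 1835: 31 − 7 = 24 days remain.
Then 10 full months totalling 305 days.
November 1–7, 1836: 7 days.
Total: 24 + 305 + 7 = 336 days.
336 is a multiple of 7, so 1836-11-07 falls on the same weekday: Monday.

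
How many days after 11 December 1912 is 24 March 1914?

December 1912: 31 − 11 = 20 days remain.
Then 14 full months totalling 424 days.
March 1–24, 1914: 24 days.
Total: 20 + 424 + 24 = 468 days.

468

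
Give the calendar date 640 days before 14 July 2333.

13 October 2331

Count 640 days before July 14, 2333:
October 2331: 31 − 13 = 18 days remain.
Then 20 full months totalling 608 days.
July 1–14, 2333: 14 days.
Total: 18 + 608 + 14 = 640 days.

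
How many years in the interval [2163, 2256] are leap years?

23

Years divisible by 4: 2164, 2168, …, 2256 — 24 in all.
Of these, 2200 is divisible by 100 but not 400, so not leap.
Leap years: 24 − 1 = 23.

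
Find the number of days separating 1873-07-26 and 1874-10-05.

436

July 1873: 31 − 26 = 5 days remain.
Then 14 full months totalling 426 days.
October 1–5, 1874: 5 days.
Total: 5 + 426 + 5 = 436 days.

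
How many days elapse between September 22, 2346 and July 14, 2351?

Day-of-year of September 22, 2346: 265.
Day-of-year of July 14, 2351: 195.
2346 has 365 days, so 365 − 265 = 100 days remain in 2346.
Full years: 2347: 365; 2348: 366; 2349: 365; 2350: 365. Sum = 1461.
Total: 100 + 1461 + 195 = 1756 days.

1756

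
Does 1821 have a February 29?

No

1821 is not a leap year.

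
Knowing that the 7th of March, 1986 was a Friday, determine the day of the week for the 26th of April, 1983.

Tuesday

Count forward from the earlier date (April 26, 1983) to the later (March 7, 1986):
April 26, 1983 → April 26, 1984: 366 days (1984 is a leap year).
April 26, 1984 → April 26, 1985: 365 days.
April 1985: 30 − 26 = 4 days remain.
Then 10 full months totalling 304 days.
March 1–7, 1986: 7 days.
Residual: 315 days.
Total: 1046 days.
1046 mod 7 = 3, so 3 days before Friday is Tuesday.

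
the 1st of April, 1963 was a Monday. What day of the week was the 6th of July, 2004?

From April 1, 1963 to April 1, 2004: 41 years, of which 11 contain a Feb 29 — 30×365 + 11×366 = 14976 days.
(2000 is a leap year (divisible by 400).)
April 2004: 30 − 1 = 29 days remain.
Then May (31), June (30): 31 + 30 = 61 days.
July 1–6, 2004: 6 days.
Residual: 96 days.
Total: 15072 days.
15072 mod 7 = 1, so 1 day after Monday is Tuesday.

Tuesday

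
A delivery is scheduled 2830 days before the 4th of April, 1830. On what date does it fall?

the 5th of July, 1822

Count 2830 days before April 4, 1830:
From July 5, 1822 to July 5, 1829: 7 years, of which 2 contain a Feb 29 — 5×365 + 2×366 = 2557 days.
July 1829: 31 − 5 = 26 days remain.
Then August (31), September (30), October (31), November (30), December (31), January (31), February 1830 (28), March (31): 31 + 30 + 31 + 30 + 31 + 31 + 28 + 31 = 243 days.
April 1–4, 1830: 4 days.
Residual: 273 days.
Total: 2830 days.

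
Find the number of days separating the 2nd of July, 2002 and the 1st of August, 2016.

Day-of-year of July 2, 2002: 183.
Day-of-year of August 1, 2016: 214.
2002 has 365 days, so 365 − 183 = 182 days remain in 2002.
Full years 2003–2015: 10 common + 3 leap = 10×365 + 3×366 = 4748 days.
Total: 182 + 4748 + 214 = 5144 days.

5144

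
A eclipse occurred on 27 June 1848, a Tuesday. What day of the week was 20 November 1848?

June 1848: 30 − 27 = 3 days remain.
Then July (31), August (31), September (30), October (31): 31 + 31 + 30 + 31 = 123 days.
November 1–20, 1848: 20 days.
Total: 3 + 123 + 20 = 146 days.
146 mod 7 = 6, so 6 days after Tuesday is Monday.

Monday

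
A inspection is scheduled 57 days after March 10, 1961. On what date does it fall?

May 6, 1961

Count 57 days after March 10, 1961:
March 1961: 31 − 10 = 21 days remain.
Then April (30): 30 days.
May 1–6, 1961: 6 days.
Total: 21 + 30 + 6 = 57 days.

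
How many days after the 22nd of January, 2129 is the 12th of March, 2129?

January 2129: 31 − 22 = 9 days remain.
Then February 2129 (28): 28 days.
March 1–12, 2129: 12 days.
Total: 9 + 28 + 12 = 49 days.

49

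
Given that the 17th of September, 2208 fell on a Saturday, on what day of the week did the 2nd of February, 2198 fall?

Friday

Count forward from the earlier date (February 2, 2198) to the later (September 17, 2208):
From February 2, 2198 to February 2, 2208: 10 years, of which 1 contains a Feb 29 — 9×365 + 1×366 = 3651 days.
(2200 is not a leap year (divisible by 100 but not 400).)
February 2208: 29 − 2 = 27 days remain (2208 is a leap year, so February has 29 days).
Then March (31), April (30), May (31), June (30), July (31), August (31): 31 + 30 + 31 + 30 + 31 + 31 = 184 days.
September 1–17, 2208: 17 days.
Residual: 228 days.
Total: 3879 days.
3879 mod 7 = 1, so 1 day before Saturday is Friday.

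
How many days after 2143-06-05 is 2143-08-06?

June 2143: 30 − 5 = 25 days remain.
Then July (31): 31 days.
August 1–6, 2143: 6 days.
Total: 25 + 31 + 6 = 62 days.

62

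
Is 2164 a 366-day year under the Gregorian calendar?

Yes

2164 is a leap year.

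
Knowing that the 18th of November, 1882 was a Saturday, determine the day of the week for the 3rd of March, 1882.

Friday

Count forward from the earlier date (March 3, 1882) to the later (November 18, 1882):
March 1882: 31 − 3 = 28 days remain.
Then April (30), May (31), June (30), July (31), August (31), September (30), October (31): 30 + 31 + 30 + 31 + 31 + 30 + 31 = 214 days.
November 1–18, 1882: 18 days.
Total: 28 + 214 + 18 = 260 days.
260 mod 7 = 1, so 1 day before Saturday is Friday.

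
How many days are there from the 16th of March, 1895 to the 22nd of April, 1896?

March 16, 1895 → March 16, 1896: 366 days (1896 is a leap year).
March 1896: 31 − 16 = 15 days remain.
April 1–22, 1896: 22 days.
Residual: 37 days.
Total: 403 days.

403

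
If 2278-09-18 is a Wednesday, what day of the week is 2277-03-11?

Count forward from the earlier date (March 11, 2277) to the later (September 18, 2278):
March 2277: 31 − 11 = 20 days remain.
Then 17 full months totalling 518 days.
September 1–18, 2278: 18 days.
Total: 20 + 518 + 18 = 556 days.
556 mod 7 = 3, so 3 days before Wednesday is Sunday.

Sunday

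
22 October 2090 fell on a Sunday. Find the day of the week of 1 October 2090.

Count forward from the earlier date (October 1, 2090) to the later (October 22, 2090):
Within October 2090: 22 − 1 = 21 days.
21 is a multiple of 7, so 1 October 2090 falls on the same weekday: Sunday.

Sunday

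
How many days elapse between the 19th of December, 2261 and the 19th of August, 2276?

5357

From December 19, 2261 to December 19, 2275: 14 years, of which 3 contain a Feb 29 — 11×365 + 3×366 = 5113 days.
December 2275: 31 − 19 = 12 days remain.
Then January (31), February 2276 (29), March (31), April (30), May (31), June (30), July (31): 31 + 29 + 31 + 30 + 31 + 30 + 31 = 213 days.
August 1–19, 2276: 19 days.
Residual: 244 days.
Total: 5357 days.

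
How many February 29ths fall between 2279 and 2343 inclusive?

15

Years divisible by 4: 2280, 2284, …, 2340 — 16 in all.
Of these, 2300 is divisible by 100 but not 400, so not leap.
Leap years: 16 − 1 = 15.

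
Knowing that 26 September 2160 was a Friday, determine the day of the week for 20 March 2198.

From September 26, 2160 to September 26, 2197: 37 years, of which 9 contain a Feb 29 — 28×365 + 9×366 = 13514 days.
September 2197: 30 − 26 = 4 days remain.
Then October (31), November (30), December (31), January (31), February 2198 (28): 31 + 30 + 31 + 31 + 28 = 151 days.
March 1–20, 2198: 20 days.
Residual: 175 days.
Total: 13689 days.
13689 mod 7 = 4, so 4 days after Friday is Tuesday.

Tuesday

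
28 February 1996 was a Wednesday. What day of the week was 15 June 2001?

Friday

February 28, 1996 → February 28, 1997: 366 days (1996 is a leap year).
February 28, 1997 → February 28, 1998: 365 days.
February 28, 1998 → February 28, 1999: 365 days.
February 28, 1999 → February 28, 2000: 365 days.
February 28, 2000 → February 28, 2001: 366 days (2000 is a leap year (divisible by 400)).
February 2001: 28 − 28 = 0 days remain (2001 is not a leap year, so February has 28 days).
Then March (31), April (30), May (31): 31 + 30 + 31 = 92 days.
June 1–15, 2001: 15 days.
Residual: 107 days.
Total: 1934 days.
1934 mod 7 = 2, so 2 days after Wednesday is Friday.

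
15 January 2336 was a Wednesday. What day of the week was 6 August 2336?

January 2336: 31 − 15 = 16 days remain.
Then February 2336 (29), March (31), April (30), May (31), June (30), July (31): 29 + 31 + 30 + 31 + 30 + 31 = 182 days.
August 1–6, 2336: 6 days.
Total: 16 + 182 + 6 = 204 days.
204 mod 7 = 1, so 1 day after Wednesday is Thursday.

Thursday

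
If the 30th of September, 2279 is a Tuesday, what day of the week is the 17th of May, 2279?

Count forward from the earlier date (May 17, 2279) to the later (September 30, 2279):
May 2279: 31 − 17 = 14 days remain.
Then June (30), July (31), August (31): 30 + 31 + 31 = 92 days.
September 1–30, 2279: 30 days.
Total: 14 + 92 + 30 = 136 days.
136 mod 7 = 3, so 3 days before Tuesday is Saturday.

Saturday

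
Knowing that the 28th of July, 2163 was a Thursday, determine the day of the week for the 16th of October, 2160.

Thursday

Count forward from the earlier date (October 16, 2160) to the later (July 28, 2163):
Day-of-year of October 16, 2160: 290.
Day-of-year of July 28, 2163: 209.
2160 has 366 days, so 366 − 290 = 76 days remain in 2160.
Full years: 2161: 365; 2162: 365. Sum = 730.
Total: 76 + 730 + 209 = 1015 days.
1015 is a multiple of 7, so the 16th of October, 2160 falls on the same weekday: Thursday.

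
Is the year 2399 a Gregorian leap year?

No

2399 is not a leap year.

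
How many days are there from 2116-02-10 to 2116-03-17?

36

February 2116: 29 − 10 = 19 days remain (2116 is a leap year, so February has 29 days).
March 1–17, 2116: 17 days.
Total: 19 + 17 = 36 days.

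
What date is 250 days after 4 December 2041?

11 August 2042

Count 250 days after December 4, 2041:
December 2041: 31 − 4 = 27 days remain.
Then January (31), February 2042 (28), March (31), April (30), May (31), June (30), July (31): 31 + 28 + 31 + 30 + 31 + 30 + 31 = 212 days.
August 1–11, 2042: 11 days.
Residual: 250 days.
Total: 250 days.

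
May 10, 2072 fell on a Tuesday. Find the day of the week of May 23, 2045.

Count forward from the earlier date (May 23, 2045) to the later (May 10, 2072):
From May 23, 2045 to May 23, 2071: 26 years, of which 6 contain a Feb 29 — 20×365 + 6×366 = 9496 days.
May 2071: 31 − 23 = 8 days remain.
Then 11 full months totalling 335 days.
May 1–10, 2072: 10 days.
Residual: 353 days.
Total: 9849 days.
9849 is a multiple of 7, so May 23, 2045 falls on the same weekday: Tuesday.

Tuesday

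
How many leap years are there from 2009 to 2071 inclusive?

15

Years divisible by 4: 2012, 2016, …, 2068 — 15 in all.
No century exceptions apply. Count: 15.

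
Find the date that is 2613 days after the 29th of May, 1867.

the 24th of July, 1874

Count 2613 days after May 29, 1867:
From May 29, 1867 to May 29, 1874: 7 years, of which 2 contain a Feb 29 — 5×365 + 2×366 = 2557 days.
May 1874: 31 − 29 = 2 days remain.
Then June (30): 30 days.
July 1–24, 1874: 24 days.
Residual: 56 days.
Total: 2613 days.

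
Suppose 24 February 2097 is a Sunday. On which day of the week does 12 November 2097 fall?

February 2097: 28 − 24 = 4 days remain (2097 is not a leap year, so February has 28 days).
Then March (31), April (30), May (31), June (30), July (31), August (31), September (30), October (31): 31 + 30 + 31 + 30 + 31 + 31 + 30 + 31 = 245 days.
November 1–12, 2097: 12 days.
Total: 4 + 245 + 12 = 261 days.
261 mod 7 = 2, so 2 days after Sunday is Tuesday.

Tuesday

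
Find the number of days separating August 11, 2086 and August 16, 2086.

Within August 2086: 16 − 11 = 5 days.

5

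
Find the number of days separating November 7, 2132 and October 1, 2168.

13112

From November 7, 2132 to November 7, 2167: 35 years, of which 8 contain a Feb 29 — 27×365 + 8×366 = 12783 days.
November 2167: 30 − 7 = 23 days remain.
Then 10 full months totalling 305 days.
October 1, 2168: 1 day.
Residual: 329 days.
Total: 13112 days.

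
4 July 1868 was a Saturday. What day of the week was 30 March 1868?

Count forward from the earlier date (March 30, 1868) to the later (July 4, 1868):
March 1868: 31 − 30 = 1 day remains.
Then April (30), May (31), June (30): 30 + 31 + 30 = 91 days.
July 1–4, 1868: 4 days.
Total: 1 + 91 + 4 = 96 days.
96 mod 7 = 5, so 5 days before Saturday is Monday.

Monday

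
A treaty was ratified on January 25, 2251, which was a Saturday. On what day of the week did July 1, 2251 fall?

January 2251: 31 − 25 = 6 days remain.
Then February 2251 (28), March (31), April (30), May (31), June (30): 28 + 31 + 30 + 31 + 30 = 150 days.
July 1, 2251: 1 day.
Total: 6 + 150 + 1 = 157 days.
157 mod 7 = 3, so 3 days after Saturday is Tuesday.

Tuesday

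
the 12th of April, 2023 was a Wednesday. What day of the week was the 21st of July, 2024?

April 2023: 30 − 12 = 18 days remain.
Then 14 full months totalling 427 days.
July 1–21, 2024: 21 days.
Total: 18 + 427 + 21 = 466 days.
466 mod 7 = 4, so 4 days after Wednesday is Sunday.

Sunday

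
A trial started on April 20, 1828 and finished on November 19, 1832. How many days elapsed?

1674

Day-of-year of April 20, 1828: 111.
Day-of-year of November 19, 1832: 324.
1828 has 366 days, so 366 − 111 = 255 days remain in 1828.
Full years: 1829: 365; 1830: 365; 1831: 365. Sum = 1095.
Total: 255 + 1095 + 324 = 1674 days.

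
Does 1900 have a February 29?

No

1900 is not a leap year (divisible by 100 but not 400).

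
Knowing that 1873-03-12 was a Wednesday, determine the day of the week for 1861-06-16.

Count forward from the earlier date (June 16, 1861) to the later (March 12, 1873):
From June 16, 1861 to June 16, 1872: 11 years, of which 3 contain a Feb 29 — 8×365 + 3×366 = 4018 days.
June 1872: 30 − 16 = 14 days remain.
Then July (31), August (31), September (30), October (31), November (30), December (31), January (31), February 1873 (28): 31 + 31 + 30 + 31 + 30 + 31 + 31 + 28 = 243 days.
March 1–12, 1873: 12 days.
Residual: 269 days.
Total: 4287 days.
4287 mod 7 = 3, so 3 days before Wednesday is Sunday.

Sunday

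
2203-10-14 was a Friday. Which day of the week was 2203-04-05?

Tuesday

Count forward from the earlier date (April 5, 2203) to the later (October 14, 2203):
April 2203: 30 − 5 = 25 days remain.
Then May (31), June (30), July (31), August (31), September (30): 31 + 30 + 31 + 31 + 30 = 153 days.
October 1–14, 2203: 14 days.
Total: 25 + 153 + 14 = 192 days.
192 mod 7 = 3, so 3 days before Friday is Tuesday.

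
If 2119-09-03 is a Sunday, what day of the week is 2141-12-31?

Day-of-year of September 3, 2119: 246.
Day-of-year of December 31, 2141: 365.
2119 has 365 days, so 365 − 246 = 119 days remain in 2119.
Full years 2120–2140: 15 common + 6 leap = 15×365 + 6×366 = 7671 days.
Total: 119 + 7671 + 365 = 8155 days.
8155 is a multiple of 7, so 2141-12-31 falls on the same weekday: Sunday.

Sunday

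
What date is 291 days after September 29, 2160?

July 17, 2161

Count 291 days after September 29, 2160:
September 2160: 30 − 29 = 1 day remains.
Then 9 full months totalling 273 days.
July 1–17, 2161: 17 days.
Residual: 291 days.
Total: 291 days.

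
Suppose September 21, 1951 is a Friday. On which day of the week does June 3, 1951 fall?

Count forward from the earlier date (June 3, 1951) to the later (September 21, 1951):
June 1951: 30 − 3 = 27 days remain.
Then July (31), August (31): 31 + 31 = 62 days.
September 1–21, 1951: 21 days.
Total: 27 + 62 + 21 = 110 days.
110 mod 7 = 5, so 5 days before Friday is Sunday.

Sunday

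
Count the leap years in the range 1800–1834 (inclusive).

8

Years divisible by 4 in [1800, 1834]: 1800, 1804, 1808, 1812, 1816, 1820, 1824, 1828, 1832.
Of these, 1800 is divisible by 100 but not 400, so not leap.
Leap years: 9 − 1 = 8.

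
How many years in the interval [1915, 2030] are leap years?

Years divisible by 4: 1916, 1920, …, 2028 — 29 in all.
2000 is divisible by 400, so still leap.
No century exceptions apply. Count: 29.

29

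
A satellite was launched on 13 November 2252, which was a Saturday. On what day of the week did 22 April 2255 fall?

Sunday

November 13, 2252 → November 13, 2253: 365 days.
November 13, 2253 → November 13, 2254: 365 days.
November 2254: 30 − 13 = 17 days remain.
Then December (31), January (31), February 2255 (28), March (31): 31 + 31 + 28 + 31 = 121 days.
April 1–22, 2255: 22 days.
Residual: 160 days.
Total: 890 days.
890 mod 7 = 1, so 1 day after Saturday is Sunday.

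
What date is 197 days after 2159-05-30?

2159-12-13

Count 197 days after May 30, 2159:
May 2159: 31 − 30 = 1 day remains.
Then June (30), July (31), August (31), September (30), October (31), November (30): 30 + 31 + 31 + 30 + 31 + 30 = 183 days.
December 1–13, 2159: 13 days.
Total: 1 + 183 + 13 = 197 days.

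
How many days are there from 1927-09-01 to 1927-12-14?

104

September 1927: 30 − 1 = 29 days remain.
Then October (31), November (30): 31 + 30 = 61 days.
December 1–14, 1927: 14 days.
Total: 29 + 61 + 14 = 104 days.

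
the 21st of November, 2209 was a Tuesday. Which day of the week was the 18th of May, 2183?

Sunday

Count forward from the earlier date (May 18, 2183) to the later (November 21, 2209):
From May 18, 2183 to May 18, 2209: 26 years, of which 6 contain a Feb 29 — 20×365 + 6×366 = 9496 days.
(2200 is not a leap year (divisible by 100 but not 400).)
May 2209: 31 − 18 = 13 days remain.
Then June (30), July (31), August (31), September (30), October (31): 30 + 31 + 31 + 30 + 31 = 153 days.
November 1–21, 2209: 21 days.
Residual: 187 days.
Total: 9683 days.
9683 mod 7 = 2, so 2 days before Tuesday is Sunday.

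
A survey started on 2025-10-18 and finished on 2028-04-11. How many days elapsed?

906

October 18, 2025 → October 18, 2026: 365 days.
October 18, 2026 → October 18, 2027: 365 days.
October 2027: 31 − 18 = 13 days remain.
Then November (30), December (31), January (31), February 2028 (29), March (31): 30 + 31 + 31 + 29 + 31 = 152 days.
April 1–11, 2028: 11 days.
Residual: 176 days.
Total: 906 days.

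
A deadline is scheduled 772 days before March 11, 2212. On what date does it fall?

January 29, 2210

Count 772 days before March 11, 2212:
January 29, 2210 → January 29, 2211: 365 days.
January 29, 2211 → January 29, 2212: 365 days.
January 2212: 31 − 29 = 2 days remain.
Then February 2212 (29): 29 days.
March 1–11, 2212: 11 days.
Residual: 42 days.
Total: 772 days.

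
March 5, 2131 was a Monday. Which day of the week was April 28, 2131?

Saturday

March 2131: 31 − 5 = 26 days remain.
April 1–28, 2131: 28 days.
Total: 26 + 28 = 54 days.
54 mod 7 = 5, so 5 days after Monday is Saturday.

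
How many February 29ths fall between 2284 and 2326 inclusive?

Years divisible by 4 in [2284, 2326]: 2284, 2288, 2292, 2296, 2300, 2304, 2308, 2312, 2316, 2320, 2324.
Of these, 2300 is divisible by 100 but not 400, so not leap.
Leap years: 11 − 1 = 10.

10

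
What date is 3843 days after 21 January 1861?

31 July 1871

Count 3843 days after January 21, 1861:
Day-of-year of January 21, 1861: 21.
Day-of-year of July 31, 1871: 212.
1861 has 365 days, so 365 − 21 = 344 days remain in 1861.
Full years 1862–1870: 7 common + 2 leap = 7×365 + 2×366 = 3287 days.
Total: 344 + 3287 + 212 = 3843 days.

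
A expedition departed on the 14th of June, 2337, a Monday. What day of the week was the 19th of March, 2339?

June 2337: 30 − 14 = 16 days remain.
Then 20 full months totalling 608 days.
March 1–19, 2339: 19 days.
Total: 16 + 608 + 19 = 643 days.
643 mod 7 = 6, so 6 days after Monday is Sunday.

Sunday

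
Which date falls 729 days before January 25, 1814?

January 27, 1812

Count 729 days before January 25, 1814:
January 1812: 31 − 27 = 4 days remain.
Then 23 full months totalling 700 days.
January 1–25, 1814: 25 days.
Total: 4 + 700 + 25 = 729 days.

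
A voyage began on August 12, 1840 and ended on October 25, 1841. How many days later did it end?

August 1840: 31 − 12 = 19 days remain.
Then 13 full months totalling 395 days.
October 1–25, 1841: 25 days.
Total: 19 + 395 + 25 = 439 days.

439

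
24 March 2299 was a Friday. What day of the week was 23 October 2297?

Count forward from the earlier date (October 23, 2297) to the later (March 24, 2299):
October 2297: 31 − 23 = 8 days remain.
Then 16 full months totalling 485 days.
March 1–24, 2299: 24 days.
Total: 8 + 485 + 24 = 517 days.
517 mod 7 = 6, so 6 days before Friday is Saturday.

Saturday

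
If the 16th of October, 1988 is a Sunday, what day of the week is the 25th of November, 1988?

October 1988: 31 − 16 = 15 days remain.
November 1–25, 1988: 25 days.
Total: 15 + 25 = 40 days.
40 mod 7 = 5, so 5 days after Sunday is Friday.

Friday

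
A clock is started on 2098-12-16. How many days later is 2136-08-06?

From December 16, 2098 to December 16, 2135: 37 years, of which 8 contain a Feb 29 — 29×365 + 8×366 = 13513 days.
(2100 is not a leap year (divisible by 100 but not 400).)
December 2135: 31 − 16 = 15 days remain.
Then January (31), February 2136 (29), March (31), April (30), May (31), June (30), July (31): 31 + 29 + 31 + 30 + 31 + 30 + 31 = 213 days.
August 1–6, 2136: 6 days.
Residual: 234 days.
Total: 13747 days.

13747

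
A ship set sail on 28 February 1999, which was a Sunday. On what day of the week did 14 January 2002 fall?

Monday

February 28, 1999 → February 28, 2000: 365 days.
February 28, 2000 → February 28, 2001: 366 days (2000 is a leap year (divisible by 400)).
February 2001: 28 − 28 = 0 days remain (2001 is not a leap year, so February has 28 days).
Then 10 full months totalling 306 days.
January 1–14, 2002: 14 days.
Residual: 320 days.
Total: 1051 days.
1051 mod 7 = 1, so 1 day after Sunday is Monday.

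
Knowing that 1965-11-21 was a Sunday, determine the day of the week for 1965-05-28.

Friday

Count forward from the earlier date (May 28, 1965) to the later (November 21, 1965):
May 1965: 31 − 28 = 3 days remain.
Then June (30), July (31), August (31), September (30), October (31): 30 + 31 + 31 + 30 + 31 = 153 days.
November 1–21, 1965: 21 days.
Total: 3 + 153 + 21 = 177 days.
177 mod 7 = 2, so 2 days before Sunday is Friday.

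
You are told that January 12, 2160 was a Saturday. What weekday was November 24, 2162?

January 2160: 31 − 12 = 19 days remain.
Then 33 full months totalling 1004 days.
November 1–24, 2162: 24 days.
Total: 19 + 1004 + 24 = 1047 days.
1047 mod 7 = 4, so 4 days after Saturday is Wednesday.

Wednesday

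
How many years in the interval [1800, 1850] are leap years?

Years divisible by 4: 1800, 1804, …, 1848 — 13 in all.
Of these, 1800 is divisible by 100 but not 400, so not leap.
Leap years: 13 − 1 = 12.

12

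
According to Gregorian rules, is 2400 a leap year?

Yes

2400 is a leap year (divisible by 400).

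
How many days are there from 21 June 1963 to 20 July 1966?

1125

June 21, 1963 → June 21, 1964: 366 days (1964 is a leap year).
June 21, 1964 → June 21, 1965: 365 days.
June 21, 1965 → June 21, 1966: 365 days.
June 1966: 30 − 21 = 9 days remain.
July 1–20, 1966: 20 days.
Residual: 29 days.
Total: 1125 days.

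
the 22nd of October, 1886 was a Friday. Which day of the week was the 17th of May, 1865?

Count forward from the earlier date (May 17, 1865) to the later (October 22, 1886):
From May 17, 1865 to May 17, 1886: 21 years, of which 5 contain a Feb 29 — 16×365 + 5×366 = 7670 days.
May 1886: 31 − 17 = 14 days remain.
Then June (30), July (31), August (31), September (30): 30 + 31 + 31 + 30 = 122 days.
October 1–22, 1886: 22 days.
Residual: 158 days.
Total: 7828 days.
7828 mod 7 = 2, so 2 days before Friday is Wednesday.

Wednesday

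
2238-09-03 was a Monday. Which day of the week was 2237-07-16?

Sunday

Count forward from the earlier date (July 16, 2237) to the later (September 3, 2238):
Day-of-year of July 16, 2237: 197.
Day-of-year of September 3, 2238: 246.
2237 has 365 days, so 365 − 197 = 168 days remain in 2237.
Total: 168 + 246 = 414 days.
414 mod 7 = 1, so 1 day before Monday is Sunday.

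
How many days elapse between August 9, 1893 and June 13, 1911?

6516

Day-of-year of August 9, 1893: 221.
Day-of-year of June 13, 1911: 164.
1893 has 365 days, so 365 − 221 = 144 days remain in 1893.
Full years 1894–1910: 14 common + 3 leap = 14×365 + 3×366 = 6208 days.
Total: 144 + 6208 + 164 = 6516 days.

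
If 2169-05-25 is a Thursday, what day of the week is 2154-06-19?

Count forward from the earlier date (June 19, 2154) to the later (May 25, 2169):
From June 19, 2154 to June 19, 2168: 14 years, of which 4 contain a Feb 29 — 10×365 + 4×366 = 5114 days.
June 2168: 30 − 19 = 11 days remain.
Then 10 full months totalling 304 days.
May 1–25, 2169: 25 days.
Residual: 340 days.
Total: 5454 days.
5454 mod 7 = 1, so 1 day before Thursday is Wednesday.

Wednesday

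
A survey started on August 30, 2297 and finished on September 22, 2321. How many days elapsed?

From August 30, 2297 to August 30, 2321: 24 years, of which 5 contain a Feb 29 — 19×365 + 5×366 = 8765 days.
(2300 is not a leap year (divisible by 100 but not 400).)
August 2321: 31 − 30 = 1 day remains.
September 1–22, 2321: 22 days.
Residual: 23 days.
Total: 8788 days.

8788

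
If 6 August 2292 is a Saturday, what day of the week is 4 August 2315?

From August 6, 2292 to August 6, 2314: 22 years, of which 4 contain a Feb 29 — 18×365 + 4×366 = 8034 days.
(2300 is not a leap year (divisible by 100 but not 400).)
August 2314: 31 − 6 = 25 days remain.
Then 11 full months totalling 334 days.
August 1–4, 2315: 4 days.
Residual: 363 days.
Total: 8397 days.
8397 mod 7 = 4, so 4 days after Saturday is Wednesday.

Wednesday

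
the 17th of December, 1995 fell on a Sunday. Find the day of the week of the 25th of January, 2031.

Saturday

Day-of-year of December 17, 1995: 351.
Day-of-year of January 25, 2031: 25.
1995 has 365 days, so 365 − 351 = 14 days remain in 1995.
Full years 1996–2030: 26 common + 9 leap = 26×365 + 9×366 = 12784 days.
Total: 14 + 12784 + 25 = 12823 days.
12823 mod 7 = 6, so 6 days after Sunday is Saturday.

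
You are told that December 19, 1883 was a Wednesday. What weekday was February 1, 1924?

Friday

From December 19, 1883 to December 19, 1923: 40 years, of which 9 contain a Feb 29 — 31×365 + 9×366 = 14609 days.
(1900 is not a leap year (divisible by 100 but not 400).)
December 1923: 31 − 19 = 12 days remain.
Then January (31): 31 days.
February 1, 1924: 1 day (1924 is a leap year).
Residual: 44 days.
Total: 14653 days.
14653 mod 7 = 2, so 2 days after Wednesday is Friday.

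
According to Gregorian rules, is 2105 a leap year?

No

2105 is not a leap year.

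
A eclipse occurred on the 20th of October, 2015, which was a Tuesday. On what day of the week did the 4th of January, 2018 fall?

Day-of-year of October 20, 2015: 293.
Day-of-year of January 4, 2018: 4.
2015 has 365 days, so 365 − 293 = 72 days remain in 2015.
Full years: 2016: 366; 2017: 365. Sum = 731.
Total: 72 + 731 + 4 = 807 days.
807 mod 7 = 2, so 2 days after Tuesday is Thursday.

Thursday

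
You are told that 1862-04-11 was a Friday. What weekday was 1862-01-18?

Saturday

Count forward from the earlier date (January 18, 1862) to the later (April 11, 1862):
January 1862: 31 − 18 = 13 days remain.
Then February 1862 (28), March (31): 28 + 31 = 59 days.
April 1–11, 1862: 11 days.
Total: 13 + 59 + 11 = 83 days.
83 mod 7 = 6, so 6 days before Friday is Saturday.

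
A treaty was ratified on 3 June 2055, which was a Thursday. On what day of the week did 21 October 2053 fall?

Tuesday

Count forward from the earlier date (October 21, 2053) to the later (June 3, 2055):
Day-of-year of October 21, 2053: 294.
Day-of-year of June 3, 2055: 154.
2053 has 365 days, so 365 − 294 = 71 days remain in 2053.
Full years: 2054: 365. Sum = 365.
Total: 71 + 365 + 154 = 590 days.
590 mod 7 = 2, so 2 days before Thursday is Tuesday.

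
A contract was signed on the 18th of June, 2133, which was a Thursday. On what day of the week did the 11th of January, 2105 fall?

Sunday

Count forward from the earlier date (January 11, 2105) to the later (June 18, 2133):
Day-of-year of January 11, 2105: 11.
Day-of-year of June 18, 2133: 169.
2105 has 365 days, so 365 − 11 = 354 days remain in 2105.
Full years 2106–2132: 20 common + 7 leap = 20×365 + 7×366 = 9862 days.
Total: 354 + 9862 + 169 = 10385 days.
10385 mod 7 = 4, so 4 days before Thursday is Sunday.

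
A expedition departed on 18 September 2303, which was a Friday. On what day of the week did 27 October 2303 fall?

Tuesday

September 2303: 30 − 18 = 12 days remain.
October 1–27, 2303: 27 days.
Total: 12 + 27 = 39 days.
39 mod 7 = 4, so 4 days after Friday is Tuesday.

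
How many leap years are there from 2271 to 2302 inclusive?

7

Years divisible by 4 in [2271, 2302]: 2272, 2276, 2280, 2284, 2288, 2292, 2296, 2300.
Of these, 2300 is divisible by 100 but not 400, so not leap.
Leap years: 8 − 1 = 7.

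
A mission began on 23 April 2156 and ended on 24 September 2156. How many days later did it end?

April 2156: 30 − 23 = 7 days remain.
Then May (31), June (30), July (31), August (31): 31 + 30 + 31 + 31 = 123 days.
September 1–24, 2156: 24 days.
Total: 7 + 123 + 24 = 154 days.

154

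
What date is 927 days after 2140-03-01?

2142-09-14

Count 927 days after March 1, 2140:
Day-of-year of March 1, 2140: 61.
Day-of-year of September 14, 2142: 257.
2140 has 366 days, so 366 − 61 = 305 days remain in 2140.
Full years: 2141: 365. Sum = 365.
Total: 305 + 365 + 257 = 927 days.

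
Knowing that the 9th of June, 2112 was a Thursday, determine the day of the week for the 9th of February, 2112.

Tuesday

Count forward from the earlier date (February 9, 2112) to the later (June 9, 2112):
February 2112: 29 − 9 = 20 days remain (2112 is a leap year, so February has 29 days).
Then March (31), April (30), May (31): 31 + 30 + 31 = 92 days.
June 1–9, 2112: 9 days.
Total: 20 + 92 + 9 = 121 days.
121 mod 7 = 2, so 2 days before Thursday is Tuesday.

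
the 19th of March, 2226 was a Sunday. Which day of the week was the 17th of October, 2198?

Wednesday

Count forward from the earlier date (October 17, 2198) to the later (March 19, 2226):
From October 17, 2198 to October 17, 2225: 27 years, of which 6 contain a Feb 29 — 21×365 + 6×366 = 9861 days.
(2200 is not a leap year (divisible by 100 but not 400).)
October 2225: 31 − 17 = 14 days remain.
Then November (30), December (31), January (31), February 2226 (28): 30 + 31 + 31 + 28 = 120 days.
March 1–19, 2226: 19 days.
Residual: 153 days.
Total: 10014 days.
10014 mod 7 = 4, so 4 days before Sunday is Wednesday.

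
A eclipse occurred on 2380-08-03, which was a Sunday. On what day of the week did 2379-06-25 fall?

Count forward from the earlier date (June 25, 2379) to the later (August 3, 2380):
June 2379: 30 − 25 = 5 days remain.
Then 13 full months totalling 397 days.
August 1–3, 2380: 3 days.
Total: 5 + 397 + 3 = 405 days.
405 mod 7 = 6, so 6 days before Sunday is Monday.

Monday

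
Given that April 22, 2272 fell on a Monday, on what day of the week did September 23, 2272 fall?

Monday

April 2272: 30 − 22 = 8 days remain.
Then May (31), June (30), July (31), August (31): 31 + 30 + 31 + 31 = 123 days.
September 1–23, 2272: 23 days.
Total: 8 + 123 + 23 = 154 days.
154 is a multiple of 7, so September 23, 2272 falls on the same weekday: Monday.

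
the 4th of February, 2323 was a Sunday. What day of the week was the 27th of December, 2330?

Saturday

From February 4, 2323 to February 4, 2330: 7 years, of which 2 contain a Feb 29 — 5×365 + 2×366 = 2557 days.
February 2330: 28 − 4 = 24 days remain (2330 is not a leap year, so February has 28 days).
Then 9 full months totalling 275 days.
December 1–27, 2330: 27 days.
Residual: 326 days.
Total: 2883 days.
2883 mod 7 = 6, so 6 days after Sunday is Saturday.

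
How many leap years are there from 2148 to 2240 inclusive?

Years divisible by 4: 2148, 2152, …, 2240 — 24 in all.
Of these, 2200 is divisible by 100 but not 400, so not leap.
Leap years: 24 − 1 = 23.

23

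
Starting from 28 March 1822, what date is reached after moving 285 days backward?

16 June 1821

Count 285 days before March 28, 1822:
Day-of-year of June 16, 1821: 167.
Day-of-year of March 28, 1822: 87.
1821 has 365 days, so 365 − 167 = 198 days remain in 1821.
Total: 198 + 87 = 285 days.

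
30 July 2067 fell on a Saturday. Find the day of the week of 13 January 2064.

Count forward from the earlier date (January 13, 2064) to the later (July 30, 2067):
Day-of-year of January 13, 2064: 13.
Day-of-year of July 30, 2067: 211.
2064 has 366 days, so 366 − 13 = 353 days remain in 2064.
Full years: 2065: 365; 2066: 365. Sum = 730.
Total: 353 + 730 + 211 = 1294 days.
1294 mod 7 = 6, so 6 days before Saturday is Sunday.

Sunday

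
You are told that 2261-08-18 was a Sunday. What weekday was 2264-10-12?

August 18, 2261 → August 18, 2262: 365 days.
August 18, 2262 → August 18, 2263: 365 days.
August 18, 2263 → August 18, 2264: 366 days (2264 is a leap year).
August 2264: 31 − 18 = 13 days remain.
Then September (30): 30 days.
October 1–12, 2264: 12 days.
Residual: 55 days.
Total: 1151 days.
1151 mod 7 = 3, so 3 days after Sunday is Wednesday.

Wednesday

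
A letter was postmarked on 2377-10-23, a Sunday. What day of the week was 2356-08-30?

Count forward from the earlier date (August 30, 2356) to the later (October 23, 2377):
Day-of-year of August 30, 2356: 243.
Day-of-year of October 23, 2377: 296.
2356 has 366 days, so 366 − 243 = 123 days remain in 2356.
Full years 2357–2376: 15 common + 5 leap = 15×365 + 5×366 = 7305 days.
Total: 123 + 7305 + 296 = 7724 days.
7724 mod 7 = 3, so 3 days before Sunday is Thursday.

Thursday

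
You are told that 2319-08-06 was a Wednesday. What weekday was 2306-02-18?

Sunday

Count forward from the earlier date (February 18, 2306) to the later (August 6, 2319):
Day-of-year of February 18, 2306: 49.
Day-of-year of August 6, 2319: 218.
2306 has 365 days, so 365 − 49 = 316 days remain in 2306.
Full years 2307–2318: 9 common + 3 leap = 9×365 + 3×366 = 4383 days.
Total: 316 + 4383 + 218 = 4917 days.
4917 mod 7 = 3, so 3 days before Wednesday is Sunday.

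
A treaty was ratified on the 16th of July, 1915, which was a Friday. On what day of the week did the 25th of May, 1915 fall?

Count forward from the earlier date (May 25, 1915) to the later (July 16, 1915):
May 1915: 31 − 25 = 6 days remain.
Then June (30): 30 days.
July 1–16, 1915: 16 days.
Total: 6 + 30 + 16 = 52 days.
52 mod 7 = 3, so 3 days before Friday is Tuesday.

Tuesday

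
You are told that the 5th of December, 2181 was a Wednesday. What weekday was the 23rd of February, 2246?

Day-of-year of December 5, 2181: 339.
Day-of-year of February 23, 2246: 54.
2181 has 365 days, so 365 − 339 = 26 days remain in 2181.
Full years 2182–2245: 49 common + 15 leap = 49×365 + 15×366 = 23375 days.
Total: 26 + 23375 + 54 = 23455 days.
23455 mod 7 = 5, so 5 days after Wednesday is Monday.

Monday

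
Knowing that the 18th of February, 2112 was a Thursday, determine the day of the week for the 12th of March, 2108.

Count forward from the earlier date (March 12, 2108) to the later (February 18, 2112):
Day-of-year of March 12, 2108: 72.
Day-of-year of February 18, 2112: 49.
2108 has 366 days, so 366 − 72 = 294 days remain in 2108.
Full years: 2109: 365; 2110: 365; 2111: 365. Sum = 1095.
Total: 294 + 1095 + 49 = 1438 days.
1438 mod 7 = 3, so 3 days before Thursday is Monday.

Monday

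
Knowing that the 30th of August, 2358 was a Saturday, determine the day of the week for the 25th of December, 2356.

Count forward from the earlier date (December 25, 2356) to the later (August 30, 2358):
Day-of-year of December 25, 2356: 360.
Day-of-year of August 30, 2358: 242.
2356 has 366 days, so 366 − 360 = 6 days remain in 2356.
Full years: 2357: 365. Sum = 365.
Total: 6 + 365 + 242 = 613 days.
613 mod 7 = 4, so 4 days before Saturday is Tuesday.

Tuesday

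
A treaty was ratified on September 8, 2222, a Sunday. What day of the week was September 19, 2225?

Monday

Day-of-year of September 8, 2222: 251.
Day-of-year of September 19, 2225: 262.
2222 has 365 days, so 365 − 251 = 114 days remain in 2222.
Full years: 2223: 365; 2224: 366. Sum = 731.
Total: 114 + 731 + 262 = 1107 days.
1107 mod 7 = 1, so 1 day after Sunday is Monday.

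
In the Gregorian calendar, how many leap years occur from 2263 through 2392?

32

Years divisible by 4: 2264, 2268, …, 2392 — 33 in all.
Of these, 2300 is divisible by 100 but not 400, so not leap.
Leap years: 33 − 1 = 32.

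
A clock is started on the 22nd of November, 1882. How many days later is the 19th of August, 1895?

4653

From November 22, 1882 to November 22, 1894: 12 years, of which 3 contain a Feb 29 — 9×365 + 3×366 = 4383 days.
November 1894: 30 − 22 = 8 days remain.
Then December (31), January (31), February 1895 (28), March (31), April (30), May (31), June (30), July (31): 31 + 31 + 28 + 31 + 30 + 31 + 30 + 31 = 243 days.
August 1–19, 1895: 19 days.
Residual: 270 days.
Total: 4653 days.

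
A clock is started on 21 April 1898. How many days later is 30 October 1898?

192

April 1898: 30 − 21 = 9 days remain.
Then May (31), June (30), July (31), August (31), September (30): 31 + 30 + 31 + 31 + 30 = 153 days.
October 1–30, 1898: 30 days.
Total: 9 + 153 + 30 = 192 days.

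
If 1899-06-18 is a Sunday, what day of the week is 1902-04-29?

Tuesday

Day-of-year of June 18, 1899: 169.
Day-of-year of April 29, 1902: 119.
1899 has 365 days, so 365 − 169 = 196 days remain in 1899.
Full years: 1900: 365; 1901: 365. Sum = 730.
Total: 196 + 730 + 119 = 1045 days.
1045 mod 7 = 2, so 2 days after Sunday is Tuesday.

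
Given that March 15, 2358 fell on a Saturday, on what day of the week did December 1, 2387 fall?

From March 15, 2358 to March 15, 2387: 29 years, of which 7 contain a Feb 29 — 22×365 + 7×366 = 10592 days.
March 2387: 31 − 15 = 16 days remain.
Then April (30), May (31), June (30), July (31), August (31), September (30), October (31), November (30): 30 + 31 + 30 + 31 + 31 + 30 + 31 + 30 = 244 days.
December 1, 2387: 1 day.
Residual: 261 days.
Total: 10853 days.
10853 mod 7 = 3, so 3 days after Saturday is Tuesday.

Tuesday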